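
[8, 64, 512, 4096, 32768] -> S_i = 8*8^i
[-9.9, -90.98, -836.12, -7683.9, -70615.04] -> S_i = -9.90*9.19^i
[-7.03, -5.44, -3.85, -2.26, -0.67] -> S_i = -7.03 + 1.59*i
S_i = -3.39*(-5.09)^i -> [-3.39, 17.26, -87.83, 447.05, -2275.47]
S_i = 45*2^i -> [45, 90, 180, 360, 720]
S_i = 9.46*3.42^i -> [9.46, 32.35, 110.65, 378.42, 1294.18]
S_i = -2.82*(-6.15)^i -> [-2.82, 17.34, -106.66, 655.96, -4034.13]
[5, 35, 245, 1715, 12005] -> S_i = 5*7^i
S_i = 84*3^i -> [84, 252, 756, 2268, 6804]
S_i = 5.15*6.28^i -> [5.15, 32.34, 203.11, 1275.52, 8010.25]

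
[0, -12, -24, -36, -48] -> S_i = 0 + -12*i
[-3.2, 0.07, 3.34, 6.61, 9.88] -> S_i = -3.20 + 3.27*i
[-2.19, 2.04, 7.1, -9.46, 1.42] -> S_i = Random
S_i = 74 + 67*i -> [74, 141, 208, 275, 342]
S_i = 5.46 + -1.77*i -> [5.46, 3.69, 1.92, 0.15, -1.62]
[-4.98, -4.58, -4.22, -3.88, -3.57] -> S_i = -4.98*0.92^i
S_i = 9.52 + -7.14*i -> [9.52, 2.38, -4.76, -11.9, -19.04]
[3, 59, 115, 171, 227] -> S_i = 3 + 56*i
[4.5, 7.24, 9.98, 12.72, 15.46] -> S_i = 4.50 + 2.74*i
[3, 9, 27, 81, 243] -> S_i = 3*3^i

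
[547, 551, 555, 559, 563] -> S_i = 547 + 4*i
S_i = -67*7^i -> [-67, -469, -3283, -22981, -160867]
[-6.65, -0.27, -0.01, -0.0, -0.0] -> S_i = -6.65*0.04^i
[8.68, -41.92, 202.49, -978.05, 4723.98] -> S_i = 8.68*(-4.83)^i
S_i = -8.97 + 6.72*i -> [-8.97, -2.25, 4.47, 11.19, 17.91]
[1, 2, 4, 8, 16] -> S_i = 1*2^i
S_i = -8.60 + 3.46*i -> [-8.6, -5.14, -1.68, 1.78, 5.24]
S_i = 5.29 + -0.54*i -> [5.29, 4.75, 4.21, 3.67, 3.13]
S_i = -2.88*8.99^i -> [-2.88, -25.89, -232.76, -2092.53, -18811.84]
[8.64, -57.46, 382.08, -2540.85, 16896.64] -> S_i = 8.64*(-6.65)^i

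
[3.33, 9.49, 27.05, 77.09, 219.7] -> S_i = 3.33*2.85^i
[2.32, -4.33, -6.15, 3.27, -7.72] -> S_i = Random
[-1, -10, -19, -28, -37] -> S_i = -1 + -9*i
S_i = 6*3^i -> [6, 18, 54, 162, 486]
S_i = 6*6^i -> [6, 36, 216, 1296, 7776]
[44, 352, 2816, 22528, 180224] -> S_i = 44*8^i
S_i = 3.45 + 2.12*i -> [3.45, 5.57, 7.69, 9.81, 11.93]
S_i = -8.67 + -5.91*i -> [-8.67, -14.58, -20.49, -26.4, -32.31]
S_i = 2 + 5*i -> [2, 7, 12, 17, 22]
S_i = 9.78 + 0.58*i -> [9.78, 10.36, 10.94, 11.52, 12.1]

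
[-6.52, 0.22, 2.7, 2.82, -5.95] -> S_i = Random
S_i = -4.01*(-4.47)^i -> [-4.01, 17.92, -80.12, 358.15, -1600.94]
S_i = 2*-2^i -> [2, -4, 8, -16, 32]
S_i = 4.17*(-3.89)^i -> [4.17, -16.22, 63.1, -245.46, 954.85]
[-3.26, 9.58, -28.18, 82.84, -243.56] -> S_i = -3.26*(-2.94)^i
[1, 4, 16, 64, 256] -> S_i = 1*4^i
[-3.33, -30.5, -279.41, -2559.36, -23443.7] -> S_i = -3.33*9.16^i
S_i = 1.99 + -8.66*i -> [1.99, -6.67, -15.33, -23.99, -32.65]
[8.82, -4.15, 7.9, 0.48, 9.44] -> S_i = Random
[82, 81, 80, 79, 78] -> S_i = 82 + -1*i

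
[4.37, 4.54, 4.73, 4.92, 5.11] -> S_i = 4.37*1.04^i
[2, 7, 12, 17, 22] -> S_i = 2 + 5*i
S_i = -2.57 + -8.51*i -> [-2.57, -11.08, -19.59, -28.1, -36.61]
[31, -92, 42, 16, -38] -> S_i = Random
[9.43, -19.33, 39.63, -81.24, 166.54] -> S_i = 9.43*(-2.05)^i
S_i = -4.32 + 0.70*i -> [-4.32, -3.62, -2.92, -2.22, -1.52]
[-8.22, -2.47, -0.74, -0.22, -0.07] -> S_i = -8.22*0.30^i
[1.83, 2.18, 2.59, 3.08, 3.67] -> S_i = 1.83*1.19^i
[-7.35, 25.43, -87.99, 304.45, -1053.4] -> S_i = -7.35*(-3.46)^i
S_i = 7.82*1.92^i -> [7.82, 15.01, 28.83, 55.35, 106.27]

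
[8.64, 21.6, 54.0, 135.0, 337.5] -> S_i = 8.64*2.50^i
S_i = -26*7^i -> [-26, -182, -1274, -8918, -62426]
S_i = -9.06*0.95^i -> [-9.06, -8.61, -8.18, -7.77, -7.38]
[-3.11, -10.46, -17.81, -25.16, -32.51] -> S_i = -3.11 + -7.35*i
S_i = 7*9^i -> [7, 63, 567, 5103, 45927]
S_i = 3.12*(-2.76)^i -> [3.12, -8.61, 23.77, -65.6, 181.05]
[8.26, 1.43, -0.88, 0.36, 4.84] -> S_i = Random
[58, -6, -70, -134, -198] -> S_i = 58 + -64*i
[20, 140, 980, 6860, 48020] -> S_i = 20*7^i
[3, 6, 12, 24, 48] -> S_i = 3*2^i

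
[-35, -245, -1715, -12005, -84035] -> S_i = -35*7^i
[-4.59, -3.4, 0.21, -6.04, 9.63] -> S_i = Random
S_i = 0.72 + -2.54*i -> [0.72, -1.82, -4.36, -6.9, -9.44]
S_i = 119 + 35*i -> [119, 154, 189, 224, 259]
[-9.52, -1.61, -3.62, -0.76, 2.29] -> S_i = Random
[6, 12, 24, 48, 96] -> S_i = 6*2^i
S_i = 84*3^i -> [84, 252, 756, 2268, 6804]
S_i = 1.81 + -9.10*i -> [1.81, -7.29, -16.39, -25.49, -34.59]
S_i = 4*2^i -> [4, 8, 16, 32, 64]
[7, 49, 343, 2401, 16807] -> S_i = 7*7^i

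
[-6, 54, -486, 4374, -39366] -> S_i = -6*-9^i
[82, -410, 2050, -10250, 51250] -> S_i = 82*-5^i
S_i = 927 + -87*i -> [927, 840, 753, 666, 579]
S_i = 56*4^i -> [56, 224, 896, 3584, 14336]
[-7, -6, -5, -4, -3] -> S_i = -7 + 1*i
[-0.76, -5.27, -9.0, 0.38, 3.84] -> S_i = Random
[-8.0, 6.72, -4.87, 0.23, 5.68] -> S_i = Random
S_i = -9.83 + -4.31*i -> [-9.83, -14.14, -18.45, -22.76, -27.07]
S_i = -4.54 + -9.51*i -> [-4.54, -14.05, -23.56, -33.07, -42.58]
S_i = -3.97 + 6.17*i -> [-3.97, 2.2, 8.37, 14.54, 20.71]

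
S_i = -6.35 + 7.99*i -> [-6.35, 1.64, 9.63, 17.62, 25.61]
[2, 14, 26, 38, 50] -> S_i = 2 + 12*i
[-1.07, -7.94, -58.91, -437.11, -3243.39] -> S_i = -1.07*7.42^i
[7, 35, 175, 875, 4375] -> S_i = 7*5^i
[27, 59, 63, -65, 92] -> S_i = Random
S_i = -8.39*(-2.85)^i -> [-8.39, 23.91, -68.15, 194.22, -553.53]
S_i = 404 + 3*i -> [404, 407, 410, 413, 416]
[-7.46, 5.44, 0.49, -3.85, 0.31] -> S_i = Random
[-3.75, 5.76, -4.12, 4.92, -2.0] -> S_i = Random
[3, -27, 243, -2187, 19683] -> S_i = 3*-9^i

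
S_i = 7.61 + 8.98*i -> [7.61, 16.59, 25.57, 34.55, 43.53]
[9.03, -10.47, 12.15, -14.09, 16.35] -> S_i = 9.03*(-1.16)^i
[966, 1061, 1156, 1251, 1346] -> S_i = 966 + 95*i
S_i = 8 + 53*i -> [8, 61, 114, 167, 220]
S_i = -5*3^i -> [-5, -15, -45, -135, -405]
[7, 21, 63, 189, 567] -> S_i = 7*3^i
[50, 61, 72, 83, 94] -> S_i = 50 + 11*i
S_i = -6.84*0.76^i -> [-6.84, -5.2, -3.95, -3.0, -2.28]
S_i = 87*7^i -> [87, 609, 4263, 29841, 208887]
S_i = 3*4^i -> [3, 12, 48, 192, 768]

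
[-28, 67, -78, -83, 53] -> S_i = Random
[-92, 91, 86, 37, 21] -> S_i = Random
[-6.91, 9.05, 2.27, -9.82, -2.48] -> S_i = Random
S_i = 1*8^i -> [1, 8, 64, 512, 4096]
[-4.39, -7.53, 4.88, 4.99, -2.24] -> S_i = Random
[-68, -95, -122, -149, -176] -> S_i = -68 + -27*i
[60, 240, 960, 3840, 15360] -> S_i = 60*4^i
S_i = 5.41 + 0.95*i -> [5.41, 6.36, 7.31, 8.26, 9.21]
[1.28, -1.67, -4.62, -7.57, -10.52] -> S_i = 1.28 + -2.95*i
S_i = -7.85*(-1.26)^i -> [-7.85, 9.89, -12.46, 15.7, -19.79]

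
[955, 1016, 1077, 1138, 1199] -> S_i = 955 + 61*i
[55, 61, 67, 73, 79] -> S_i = 55 + 6*i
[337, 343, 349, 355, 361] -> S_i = 337 + 6*i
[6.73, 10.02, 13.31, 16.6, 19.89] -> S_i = 6.73 + 3.29*i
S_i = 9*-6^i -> [9, -54, 324, -1944, 11664]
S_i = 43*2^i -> [43, 86, 172, 344, 688]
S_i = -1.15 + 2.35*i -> [-1.15, 1.2, 3.55, 5.9, 8.25]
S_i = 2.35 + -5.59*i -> [2.35, -3.24, -8.83, -14.42, -20.01]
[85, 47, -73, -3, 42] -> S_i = Random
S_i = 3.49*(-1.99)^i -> [3.49, -6.95, 13.82, -27.5, 54.73]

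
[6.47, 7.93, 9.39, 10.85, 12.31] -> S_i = 6.47 + 1.46*i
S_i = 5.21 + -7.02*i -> [5.21, -1.81, -8.83, -15.85, -22.87]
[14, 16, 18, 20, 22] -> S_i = 14 + 2*i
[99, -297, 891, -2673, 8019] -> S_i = 99*-3^i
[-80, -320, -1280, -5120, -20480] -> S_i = -80*4^i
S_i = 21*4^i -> [21, 84, 336, 1344, 5376]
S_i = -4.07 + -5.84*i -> [-4.07, -9.91, -15.75, -21.59, -27.43]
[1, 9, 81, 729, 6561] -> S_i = 1*9^i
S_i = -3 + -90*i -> [-3, -93, -183, -273, -363]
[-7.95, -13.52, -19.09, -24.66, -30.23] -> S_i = -7.95 + -5.57*i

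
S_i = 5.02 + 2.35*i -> [5.02, 7.37, 9.72, 12.07, 14.42]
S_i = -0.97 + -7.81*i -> [-0.97, -8.78, -16.59, -24.4, -32.21]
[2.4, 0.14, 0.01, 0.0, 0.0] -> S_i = 2.40*0.06^i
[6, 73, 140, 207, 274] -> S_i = 6 + 67*i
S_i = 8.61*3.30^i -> [8.61, 28.41, 93.76, 309.42, 1021.08]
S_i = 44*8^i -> [44, 352, 2816, 22528, 180224]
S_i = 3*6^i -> [3, 18, 108, 648, 3888]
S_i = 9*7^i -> [9, 63, 441, 3087, 21609]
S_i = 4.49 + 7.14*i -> [4.49, 11.63, 18.77, 25.91, 33.05]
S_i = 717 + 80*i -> [717, 797, 877, 957, 1037]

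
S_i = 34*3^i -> [34, 102, 306, 918, 2754]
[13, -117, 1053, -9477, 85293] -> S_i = 13*-9^i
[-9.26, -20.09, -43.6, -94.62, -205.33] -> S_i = -9.26*2.17^i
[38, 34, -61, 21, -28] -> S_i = Random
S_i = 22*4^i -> [22, 88, 352, 1408, 5632]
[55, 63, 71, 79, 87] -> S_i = 55 + 8*i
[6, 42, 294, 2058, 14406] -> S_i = 6*7^i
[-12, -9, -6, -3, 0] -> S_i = -12 + 3*i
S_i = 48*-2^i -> [48, -96, 192, -384, 768]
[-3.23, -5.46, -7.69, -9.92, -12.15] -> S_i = -3.23 + -2.23*i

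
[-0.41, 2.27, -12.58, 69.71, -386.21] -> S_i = -0.41*(-5.54)^i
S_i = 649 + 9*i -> [649, 658, 667, 676, 685]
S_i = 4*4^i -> [4, 16, 64, 256, 1024]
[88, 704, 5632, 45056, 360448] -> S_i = 88*8^i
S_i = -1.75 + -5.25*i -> [-1.75, -7.0, -12.25, -17.5, -22.75]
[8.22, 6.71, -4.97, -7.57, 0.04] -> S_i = Random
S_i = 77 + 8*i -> [77, 85, 93, 101, 109]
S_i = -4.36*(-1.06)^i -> [-4.36, 4.62, -4.9, 5.19, -5.5]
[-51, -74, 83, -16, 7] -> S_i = Random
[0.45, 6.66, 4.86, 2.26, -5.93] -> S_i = Random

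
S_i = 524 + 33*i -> [524, 557, 590, 623, 656]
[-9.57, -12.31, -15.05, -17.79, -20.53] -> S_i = -9.57 + -2.74*i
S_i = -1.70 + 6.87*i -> [-1.7, 5.17, 12.04, 18.91, 25.78]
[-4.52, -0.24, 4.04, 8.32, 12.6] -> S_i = -4.52 + 4.28*i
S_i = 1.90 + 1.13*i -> [1.9, 3.03, 4.16, 5.29, 6.42]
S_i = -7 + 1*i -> [-7, -6, -5, -4, -3]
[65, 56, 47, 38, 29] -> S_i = 65 + -9*i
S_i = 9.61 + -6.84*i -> [9.61, 2.77, -4.07, -10.91, -17.75]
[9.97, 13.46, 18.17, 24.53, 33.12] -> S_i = 9.97*1.35^i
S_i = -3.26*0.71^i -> [-3.26, -2.31, -1.64, -1.17, -0.83]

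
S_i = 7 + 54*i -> [7, 61, 115, 169, 223]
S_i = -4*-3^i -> [-4, 12, -36, 108, -324]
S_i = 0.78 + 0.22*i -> [0.78, 1.0, 1.22, 1.44, 1.66]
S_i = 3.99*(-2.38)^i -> [3.99, -9.5, 22.6, -53.79, 128.02]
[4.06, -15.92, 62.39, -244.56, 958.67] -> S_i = 4.06*(-3.92)^i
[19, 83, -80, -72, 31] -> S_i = Random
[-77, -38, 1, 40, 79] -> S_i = -77 + 39*i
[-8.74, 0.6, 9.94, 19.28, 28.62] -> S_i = -8.74 + 9.34*i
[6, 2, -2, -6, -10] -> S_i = 6 + -4*i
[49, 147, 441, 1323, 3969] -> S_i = 49*3^i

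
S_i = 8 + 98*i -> [8, 106, 204, 302, 400]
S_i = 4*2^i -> [4, 8, 16, 32, 64]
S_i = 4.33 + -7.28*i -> [4.33, -2.95, -10.23, -17.51, -24.79]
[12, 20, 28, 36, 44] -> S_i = 12 + 8*i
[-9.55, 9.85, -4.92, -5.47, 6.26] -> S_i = Random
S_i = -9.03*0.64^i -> [-9.03, -5.78, -3.7, -2.37, -1.51]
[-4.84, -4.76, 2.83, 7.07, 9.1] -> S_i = Random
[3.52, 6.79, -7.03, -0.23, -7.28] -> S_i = Random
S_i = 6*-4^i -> [6, -24, 96, -384, 1536]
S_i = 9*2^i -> [9, 18, 36, 72, 144]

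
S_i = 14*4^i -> [14, 56, 224, 896, 3584]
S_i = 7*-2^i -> [7, -14, 28, -56, 112]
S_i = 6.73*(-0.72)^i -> [6.73, -4.85, 3.49, -2.51, 1.81]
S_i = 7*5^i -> [7, 35, 175, 875, 4375]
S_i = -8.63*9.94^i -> [-8.63, -85.78, -852.68, -8475.59, -84247.37]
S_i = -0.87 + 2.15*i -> [-0.87, 1.28, 3.43, 5.58, 7.73]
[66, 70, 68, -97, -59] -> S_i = Random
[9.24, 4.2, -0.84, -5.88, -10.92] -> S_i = 9.24 + -5.04*i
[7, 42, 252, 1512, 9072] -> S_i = 7*6^i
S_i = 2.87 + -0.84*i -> [2.87, 2.03, 1.19, 0.35, -0.49]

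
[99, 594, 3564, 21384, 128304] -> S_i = 99*6^i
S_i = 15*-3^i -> [15, -45, 135, -405, 1215]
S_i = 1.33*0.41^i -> [1.33, 0.55, 0.22, 0.09, 0.04]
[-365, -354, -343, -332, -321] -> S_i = -365 + 11*i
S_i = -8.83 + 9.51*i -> [-8.83, 0.68, 10.19, 19.7, 29.21]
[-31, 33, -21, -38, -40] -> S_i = Random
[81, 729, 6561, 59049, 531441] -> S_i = 81*9^i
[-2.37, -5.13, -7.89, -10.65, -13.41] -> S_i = -2.37 + -2.76*i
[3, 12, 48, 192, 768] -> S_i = 3*4^i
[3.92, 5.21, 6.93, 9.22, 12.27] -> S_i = 3.92*1.33^i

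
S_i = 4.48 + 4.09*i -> [4.48, 8.57, 12.66, 16.75, 20.84]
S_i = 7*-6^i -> [7, -42, 252, -1512, 9072]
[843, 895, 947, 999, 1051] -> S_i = 843 + 52*i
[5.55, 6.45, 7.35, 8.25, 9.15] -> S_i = 5.55 + 0.90*i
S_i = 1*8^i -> [1, 8, 64, 512, 4096]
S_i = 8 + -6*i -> [8, 2, -4, -10, -16]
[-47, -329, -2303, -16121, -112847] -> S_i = -47*7^i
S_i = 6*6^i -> [6, 36, 216, 1296, 7776]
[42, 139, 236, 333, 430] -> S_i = 42 + 97*i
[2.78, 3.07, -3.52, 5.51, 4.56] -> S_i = Random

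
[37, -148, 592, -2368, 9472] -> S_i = 37*-4^i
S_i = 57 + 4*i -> [57, 61, 65, 69, 73]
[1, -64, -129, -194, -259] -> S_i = 1 + -65*i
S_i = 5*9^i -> [5, 45, 405, 3645, 32805]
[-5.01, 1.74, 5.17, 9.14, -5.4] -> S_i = Random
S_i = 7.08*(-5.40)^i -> [7.08, -38.23, 206.45, -1114.85, 6020.16]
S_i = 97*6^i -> [97, 582, 3492, 20952, 125712]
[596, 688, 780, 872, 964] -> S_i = 596 + 92*i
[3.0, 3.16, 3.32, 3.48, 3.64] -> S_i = 3.00 + 0.16*i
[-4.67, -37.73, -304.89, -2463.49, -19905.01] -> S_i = -4.67*8.08^i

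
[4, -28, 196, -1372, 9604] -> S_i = 4*-7^i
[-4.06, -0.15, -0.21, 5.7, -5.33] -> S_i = Random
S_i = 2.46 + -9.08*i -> [2.46, -6.62, -15.7, -24.78, -33.86]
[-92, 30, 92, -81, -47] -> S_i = Random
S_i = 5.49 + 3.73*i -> [5.49, 9.22, 12.95, 16.68, 20.41]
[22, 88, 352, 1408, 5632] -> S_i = 22*4^i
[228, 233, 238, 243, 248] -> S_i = 228 + 5*i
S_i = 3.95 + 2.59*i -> [3.95, 6.54, 9.13, 11.72, 14.31]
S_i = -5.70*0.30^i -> [-5.7, -1.71, -0.51, -0.15, -0.05]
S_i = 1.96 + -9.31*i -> [1.96, -7.35, -16.66, -25.97, -35.28]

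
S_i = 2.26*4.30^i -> [2.26, 9.72, 41.79, 179.69, 772.65]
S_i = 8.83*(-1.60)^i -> [8.83, -14.13, 22.6, -36.17, 57.87]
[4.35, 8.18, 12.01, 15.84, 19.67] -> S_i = 4.35 + 3.83*i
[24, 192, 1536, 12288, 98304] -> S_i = 24*8^i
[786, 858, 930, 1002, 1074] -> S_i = 786 + 72*i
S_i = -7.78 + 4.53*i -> [-7.78, -3.25, 1.28, 5.81, 10.34]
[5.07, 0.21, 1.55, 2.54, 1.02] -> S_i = Random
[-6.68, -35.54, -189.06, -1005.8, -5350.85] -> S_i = -6.68*5.32^i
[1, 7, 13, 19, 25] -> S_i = 1 + 6*i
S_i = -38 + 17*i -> [-38, -21, -4, 13, 30]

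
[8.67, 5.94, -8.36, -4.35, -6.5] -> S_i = Random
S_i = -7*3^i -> [-7, -21, -63, -189, -567]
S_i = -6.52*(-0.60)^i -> [-6.52, 3.91, -2.35, 1.41, -0.84]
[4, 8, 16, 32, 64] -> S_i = 4*2^i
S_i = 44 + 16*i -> [44, 60, 76, 92, 108]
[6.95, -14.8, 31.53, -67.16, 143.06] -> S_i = 6.95*(-2.13)^i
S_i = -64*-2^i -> [-64, 128, -256, 512, -1024]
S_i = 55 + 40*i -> [55, 95, 135, 175, 215]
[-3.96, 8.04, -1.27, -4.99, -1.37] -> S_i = Random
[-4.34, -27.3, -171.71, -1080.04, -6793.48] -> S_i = -4.34*6.29^i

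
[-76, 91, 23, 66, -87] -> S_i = Random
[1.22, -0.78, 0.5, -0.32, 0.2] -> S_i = 1.22*(-0.64)^i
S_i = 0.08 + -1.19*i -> [0.08, -1.11, -2.3, -3.49, -4.68]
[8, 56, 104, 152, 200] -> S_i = 8 + 48*i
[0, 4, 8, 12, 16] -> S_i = 0 + 4*i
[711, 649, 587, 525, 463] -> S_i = 711 + -62*i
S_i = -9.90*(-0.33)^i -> [-9.9, 3.27, -1.08, 0.36, -0.12]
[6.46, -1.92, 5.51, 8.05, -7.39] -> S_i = Random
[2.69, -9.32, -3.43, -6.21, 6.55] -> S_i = Random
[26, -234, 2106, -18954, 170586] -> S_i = 26*-9^i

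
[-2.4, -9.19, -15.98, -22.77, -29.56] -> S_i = -2.40 + -6.79*i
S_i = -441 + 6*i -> [-441, -435, -429, -423, -417]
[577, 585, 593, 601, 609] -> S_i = 577 + 8*i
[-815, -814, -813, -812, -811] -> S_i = -815 + 1*i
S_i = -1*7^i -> [-1, -7, -49, -343, -2401]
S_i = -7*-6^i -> [-7, 42, -252, 1512, -9072]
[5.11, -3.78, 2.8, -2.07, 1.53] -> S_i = 5.11*(-0.74)^i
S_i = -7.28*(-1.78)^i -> [-7.28, 12.96, -23.07, 41.06, -73.08]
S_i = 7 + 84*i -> [7, 91, 175, 259, 343]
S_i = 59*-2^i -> [59, -118, 236, -472, 944]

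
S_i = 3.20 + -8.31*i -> [3.2, -5.11, -13.42, -21.73, -30.04]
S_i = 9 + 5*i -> [9, 14, 19, 24, 29]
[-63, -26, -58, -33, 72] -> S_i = Random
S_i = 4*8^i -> [4, 32, 256, 2048, 16384]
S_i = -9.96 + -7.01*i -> [-9.96, -16.97, -23.98, -30.99, -38.0]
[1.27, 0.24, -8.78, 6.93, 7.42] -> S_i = Random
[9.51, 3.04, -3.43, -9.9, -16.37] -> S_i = 9.51 + -6.47*i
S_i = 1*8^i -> [1, 8, 64, 512, 4096]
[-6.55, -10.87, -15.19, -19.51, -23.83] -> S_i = -6.55 + -4.32*i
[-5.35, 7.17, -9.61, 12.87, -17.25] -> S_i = -5.35*(-1.34)^i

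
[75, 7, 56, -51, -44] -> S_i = Random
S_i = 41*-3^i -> [41, -123, 369, -1107, 3321]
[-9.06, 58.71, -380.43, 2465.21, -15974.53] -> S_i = -9.06*(-6.48)^i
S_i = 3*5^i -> [3, 15, 75, 375, 1875]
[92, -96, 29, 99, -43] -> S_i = Random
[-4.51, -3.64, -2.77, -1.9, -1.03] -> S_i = -4.51 + 0.87*i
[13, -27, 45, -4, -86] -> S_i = Random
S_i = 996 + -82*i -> [996, 914, 832, 750, 668]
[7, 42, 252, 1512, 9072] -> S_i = 7*6^i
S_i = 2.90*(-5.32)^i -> [2.9, -15.43, 82.08, -436.65, 2322.97]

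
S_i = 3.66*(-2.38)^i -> [3.66, -8.71, 20.73, -49.34, 117.43]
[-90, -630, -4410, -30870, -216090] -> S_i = -90*7^i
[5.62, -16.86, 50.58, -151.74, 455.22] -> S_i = 5.62*(-3.00)^i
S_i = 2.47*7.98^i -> [2.47, 19.71, 157.29, 1255.18, 10016.33]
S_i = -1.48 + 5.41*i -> [-1.48, 3.93, 9.34, 14.75, 20.16]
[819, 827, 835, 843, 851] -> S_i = 819 + 8*i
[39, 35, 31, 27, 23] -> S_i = 39 + -4*i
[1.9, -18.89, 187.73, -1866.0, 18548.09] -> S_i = 1.90*(-9.94)^i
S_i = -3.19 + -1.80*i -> [-3.19, -4.99, -6.79, -8.59, -10.39]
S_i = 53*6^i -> [53, 318, 1908, 11448, 68688]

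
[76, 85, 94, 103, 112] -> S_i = 76 + 9*i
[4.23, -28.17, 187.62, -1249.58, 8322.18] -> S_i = 4.23*(-6.66)^i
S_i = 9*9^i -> [9, 81, 729, 6561, 59049]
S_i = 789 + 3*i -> [789, 792, 795, 798, 801]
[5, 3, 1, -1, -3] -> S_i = 5 + -2*i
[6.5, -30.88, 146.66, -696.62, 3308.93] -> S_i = 6.50*(-4.75)^i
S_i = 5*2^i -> [5, 10, 20, 40, 80]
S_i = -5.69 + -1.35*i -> [-5.69, -7.04, -8.39, -9.74, -11.09]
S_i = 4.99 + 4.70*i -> [4.99, 9.69, 14.39, 19.09, 23.79]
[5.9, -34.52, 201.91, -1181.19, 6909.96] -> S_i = 5.90*(-5.85)^i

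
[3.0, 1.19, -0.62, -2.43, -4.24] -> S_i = 3.00 + -1.81*i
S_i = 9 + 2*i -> [9, 11, 13, 15, 17]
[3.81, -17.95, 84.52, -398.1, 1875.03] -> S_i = 3.81*(-4.71)^i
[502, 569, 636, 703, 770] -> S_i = 502 + 67*i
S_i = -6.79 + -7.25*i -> [-6.79, -14.04, -21.29, -28.54, -35.79]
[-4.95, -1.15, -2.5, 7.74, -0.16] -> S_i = Random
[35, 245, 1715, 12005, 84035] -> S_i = 35*7^i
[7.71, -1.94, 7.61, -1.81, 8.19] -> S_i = Random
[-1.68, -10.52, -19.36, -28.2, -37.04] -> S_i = -1.68 + -8.84*i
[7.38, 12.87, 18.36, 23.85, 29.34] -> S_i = 7.38 + 5.49*i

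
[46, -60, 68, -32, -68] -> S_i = Random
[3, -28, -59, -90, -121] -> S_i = 3 + -31*i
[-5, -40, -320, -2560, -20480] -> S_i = -5*8^i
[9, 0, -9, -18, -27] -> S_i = 9 + -9*i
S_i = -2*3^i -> [-2, -6, -18, -54, -162]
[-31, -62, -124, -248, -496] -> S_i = -31*2^i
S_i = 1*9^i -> [1, 9, 81, 729, 6561]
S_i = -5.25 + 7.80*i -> [-5.25, 2.55, 10.35, 18.15, 25.95]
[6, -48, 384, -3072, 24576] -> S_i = 6*-8^i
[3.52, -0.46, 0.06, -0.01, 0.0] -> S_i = 3.52*(-0.13)^i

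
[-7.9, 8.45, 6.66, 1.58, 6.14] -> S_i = Random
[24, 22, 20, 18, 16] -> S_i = 24 + -2*i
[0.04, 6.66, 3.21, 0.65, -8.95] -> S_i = Random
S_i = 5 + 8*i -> [5, 13, 21, 29, 37]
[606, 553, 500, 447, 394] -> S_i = 606 + -53*i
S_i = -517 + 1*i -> [-517, -516, -515, -514, -513]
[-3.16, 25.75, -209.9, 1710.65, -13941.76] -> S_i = -3.16*(-8.15)^i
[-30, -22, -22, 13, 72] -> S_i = Random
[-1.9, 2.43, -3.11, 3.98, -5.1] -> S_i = -1.90*(-1.28)^i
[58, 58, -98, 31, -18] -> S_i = Random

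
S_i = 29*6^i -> [29, 174, 1044, 6264, 37584]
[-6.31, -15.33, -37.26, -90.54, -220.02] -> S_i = -6.31*2.43^i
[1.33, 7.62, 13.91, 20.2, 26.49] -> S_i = 1.33 + 6.29*i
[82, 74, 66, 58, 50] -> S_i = 82 + -8*i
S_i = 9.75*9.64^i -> [9.75, 93.99, 906.06, 8734.45, 84200.13]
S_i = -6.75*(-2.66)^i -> [-6.75, 17.96, -47.76, 127.04, -337.93]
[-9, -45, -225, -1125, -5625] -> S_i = -9*5^i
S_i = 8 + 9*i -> [8, 17, 26, 35, 44]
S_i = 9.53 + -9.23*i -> [9.53, 0.3, -8.93, -18.16, -27.39]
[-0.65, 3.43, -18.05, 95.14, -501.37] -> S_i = -0.65*(-5.27)^i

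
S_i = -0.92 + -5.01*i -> [-0.92, -5.93, -10.94, -15.95, -20.96]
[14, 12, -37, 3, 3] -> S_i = Random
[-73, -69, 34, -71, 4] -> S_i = Random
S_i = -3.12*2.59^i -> [-3.12, -8.08, -20.93, -54.21, -140.4]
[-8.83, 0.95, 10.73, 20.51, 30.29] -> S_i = -8.83 + 9.78*i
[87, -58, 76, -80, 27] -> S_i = Random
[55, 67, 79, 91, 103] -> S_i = 55 + 12*i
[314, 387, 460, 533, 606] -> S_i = 314 + 73*i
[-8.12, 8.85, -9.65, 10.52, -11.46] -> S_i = -8.12*(-1.09)^i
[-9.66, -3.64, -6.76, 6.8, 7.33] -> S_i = Random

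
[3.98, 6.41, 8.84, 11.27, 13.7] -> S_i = 3.98 + 2.43*i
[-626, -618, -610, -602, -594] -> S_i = -626 + 8*i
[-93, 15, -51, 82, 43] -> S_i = Random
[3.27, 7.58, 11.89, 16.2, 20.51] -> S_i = 3.27 + 4.31*i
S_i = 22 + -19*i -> [22, 3, -16, -35, -54]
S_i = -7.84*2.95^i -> [-7.84, -23.13, -68.23, -201.27, -593.75]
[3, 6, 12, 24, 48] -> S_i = 3*2^i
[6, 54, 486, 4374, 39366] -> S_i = 6*9^i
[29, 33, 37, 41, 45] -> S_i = 29 + 4*i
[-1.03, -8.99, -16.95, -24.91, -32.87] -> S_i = -1.03 + -7.96*i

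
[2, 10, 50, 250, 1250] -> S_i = 2*5^i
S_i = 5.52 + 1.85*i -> [5.52, 7.37, 9.22, 11.07, 12.92]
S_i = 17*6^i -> [17, 102, 612, 3672, 22032]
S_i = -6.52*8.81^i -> [-6.52, -57.44, -506.06, -4458.36, -39278.17]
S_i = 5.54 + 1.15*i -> [5.54, 6.69, 7.84, 8.99, 10.14]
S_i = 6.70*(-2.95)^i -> [6.7, -19.76, 58.31, -172.0, 507.41]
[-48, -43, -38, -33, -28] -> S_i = -48 + 5*i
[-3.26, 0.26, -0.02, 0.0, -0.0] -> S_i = -3.26*(-0.08)^i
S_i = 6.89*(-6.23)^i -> [6.89, -42.92, 267.42, -1666.03, 10379.38]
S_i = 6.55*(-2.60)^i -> [6.55, -17.03, 44.28, -115.12, 299.32]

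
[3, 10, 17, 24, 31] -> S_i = 3 + 7*i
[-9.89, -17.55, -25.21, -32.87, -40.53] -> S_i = -9.89 + -7.66*i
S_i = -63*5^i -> [-63, -315, -1575, -7875, -39375]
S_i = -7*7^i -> [-7, -49, -343, -2401, -16807]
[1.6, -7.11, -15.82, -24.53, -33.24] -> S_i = 1.60 + -8.71*i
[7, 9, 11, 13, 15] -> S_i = 7 + 2*i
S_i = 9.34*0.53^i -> [9.34, 4.95, 2.62, 1.39, 0.74]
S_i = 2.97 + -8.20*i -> [2.97, -5.23, -13.43, -21.63, -29.83]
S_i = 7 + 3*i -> [7, 10, 13, 16, 19]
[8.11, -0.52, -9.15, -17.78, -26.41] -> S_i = 8.11 + -8.63*i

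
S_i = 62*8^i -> [62, 496, 3968, 31744, 253952]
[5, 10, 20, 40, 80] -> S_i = 5*2^i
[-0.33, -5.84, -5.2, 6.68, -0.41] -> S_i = Random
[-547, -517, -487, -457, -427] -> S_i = -547 + 30*i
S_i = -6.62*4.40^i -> [-6.62, -29.13, -128.16, -563.92, -2481.24]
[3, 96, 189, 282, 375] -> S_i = 3 + 93*i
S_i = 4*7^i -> [4, 28, 196, 1372, 9604]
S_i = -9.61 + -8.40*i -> [-9.61, -18.01, -26.41, -34.81, -43.21]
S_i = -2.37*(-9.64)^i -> [-2.37, 22.85, -220.24, 2123.14, -20467.11]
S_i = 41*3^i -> [41, 123, 369, 1107, 3321]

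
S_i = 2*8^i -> [2, 16, 128, 1024, 8192]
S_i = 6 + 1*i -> [6, 7, 8, 9, 10]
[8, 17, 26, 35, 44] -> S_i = 8 + 9*i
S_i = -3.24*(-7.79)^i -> [-3.24, 25.24, -196.62, 1531.64, -11931.49]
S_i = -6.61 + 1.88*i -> [-6.61, -4.73, -2.85, -0.97, 0.91]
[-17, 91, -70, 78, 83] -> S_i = Random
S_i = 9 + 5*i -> [9, 14, 19, 24, 29]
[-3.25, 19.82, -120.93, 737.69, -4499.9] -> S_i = -3.25*(-6.10)^i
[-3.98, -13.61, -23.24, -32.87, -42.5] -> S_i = -3.98 + -9.63*i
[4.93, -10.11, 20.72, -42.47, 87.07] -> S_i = 4.93*(-2.05)^i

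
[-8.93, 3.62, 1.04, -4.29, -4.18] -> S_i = Random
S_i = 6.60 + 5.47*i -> [6.6, 12.07, 17.54, 23.01, 28.48]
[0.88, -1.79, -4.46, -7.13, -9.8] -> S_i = 0.88 + -2.67*i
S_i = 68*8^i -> [68, 544, 4352, 34816, 278528]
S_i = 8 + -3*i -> [8, 5, 2, -1, -4]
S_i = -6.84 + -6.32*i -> [-6.84, -13.16, -19.48, -25.8, -32.12]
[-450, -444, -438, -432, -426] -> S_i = -450 + 6*i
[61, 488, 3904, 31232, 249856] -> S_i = 61*8^i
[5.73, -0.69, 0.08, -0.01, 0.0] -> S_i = 5.73*(-0.12)^i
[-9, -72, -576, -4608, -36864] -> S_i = -9*8^i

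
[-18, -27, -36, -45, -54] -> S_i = -18 + -9*i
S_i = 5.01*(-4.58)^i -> [5.01, -22.95, 105.09, -481.32, 2204.45]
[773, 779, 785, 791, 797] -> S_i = 773 + 6*i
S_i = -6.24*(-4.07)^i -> [-6.24, 25.4, -103.36, 420.7, -1712.23]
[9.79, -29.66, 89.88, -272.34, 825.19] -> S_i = 9.79*(-3.03)^i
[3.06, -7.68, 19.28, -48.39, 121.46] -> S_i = 3.06*(-2.51)^i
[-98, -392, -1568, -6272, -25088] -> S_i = -98*4^i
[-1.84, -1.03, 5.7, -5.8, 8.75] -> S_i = Random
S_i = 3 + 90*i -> [3, 93, 183, 273, 363]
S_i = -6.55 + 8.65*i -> [-6.55, 2.1, 10.75, 19.4, 28.05]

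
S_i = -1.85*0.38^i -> [-1.85, -0.7, -0.27, -0.1, -0.04]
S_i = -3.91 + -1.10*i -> [-3.91, -5.01, -6.11, -7.21, -8.31]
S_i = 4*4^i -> [4, 16, 64, 256, 1024]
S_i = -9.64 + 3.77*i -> [-9.64, -5.87, -2.1, 1.67, 5.44]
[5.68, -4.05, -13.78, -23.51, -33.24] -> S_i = 5.68 + -9.73*i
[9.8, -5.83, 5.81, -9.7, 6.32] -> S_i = Random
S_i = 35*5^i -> [35, 175, 875, 4375, 21875]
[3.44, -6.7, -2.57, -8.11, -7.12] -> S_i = Random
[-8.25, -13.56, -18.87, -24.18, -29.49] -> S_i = -8.25 + -5.31*i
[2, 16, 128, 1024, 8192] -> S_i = 2*8^i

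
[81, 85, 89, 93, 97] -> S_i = 81 + 4*i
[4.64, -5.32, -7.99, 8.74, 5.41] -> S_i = Random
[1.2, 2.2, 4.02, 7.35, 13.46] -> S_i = 1.20*1.83^i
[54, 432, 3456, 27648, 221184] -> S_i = 54*8^i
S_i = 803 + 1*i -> [803, 804, 805, 806, 807]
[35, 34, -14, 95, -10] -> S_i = Random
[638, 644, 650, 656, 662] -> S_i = 638 + 6*i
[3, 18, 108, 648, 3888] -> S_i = 3*6^i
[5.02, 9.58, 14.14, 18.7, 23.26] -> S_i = 5.02 + 4.56*i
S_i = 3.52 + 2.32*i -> [3.52, 5.84, 8.16, 10.48, 12.8]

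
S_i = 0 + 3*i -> [0, 3, 6, 9, 12]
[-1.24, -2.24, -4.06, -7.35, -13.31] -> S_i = -1.24*1.81^i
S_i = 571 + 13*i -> [571, 584, 597, 610, 623]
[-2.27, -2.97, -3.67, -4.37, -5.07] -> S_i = -2.27 + -0.70*i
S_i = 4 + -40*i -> [4, -36, -76, -116, -156]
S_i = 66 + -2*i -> [66, 64, 62, 60, 58]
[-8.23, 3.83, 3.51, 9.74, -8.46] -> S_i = Random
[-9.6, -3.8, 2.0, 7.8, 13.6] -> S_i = -9.60 + 5.80*i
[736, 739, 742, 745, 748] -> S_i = 736 + 3*i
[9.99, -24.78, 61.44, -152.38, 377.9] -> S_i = 9.99*(-2.48)^i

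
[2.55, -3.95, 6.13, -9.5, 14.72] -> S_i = 2.55*(-1.55)^i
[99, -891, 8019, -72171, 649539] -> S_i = 99*-9^i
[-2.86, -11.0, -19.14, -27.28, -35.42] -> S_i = -2.86 + -8.14*i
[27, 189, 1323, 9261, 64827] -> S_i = 27*7^i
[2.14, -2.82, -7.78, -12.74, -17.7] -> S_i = 2.14 + -4.96*i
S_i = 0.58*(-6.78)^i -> [0.58, -3.93, 26.66, -180.77, 1225.59]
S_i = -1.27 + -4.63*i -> [-1.27, -5.9, -10.53, -15.16, -19.79]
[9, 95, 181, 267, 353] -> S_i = 9 + 86*i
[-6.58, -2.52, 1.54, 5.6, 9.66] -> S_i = -6.58 + 4.06*i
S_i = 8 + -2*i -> [8, 6, 4, 2, 0]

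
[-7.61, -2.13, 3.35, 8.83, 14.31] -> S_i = -7.61 + 5.48*i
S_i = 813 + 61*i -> [813, 874, 935, 996, 1057]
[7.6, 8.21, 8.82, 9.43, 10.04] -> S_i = 7.60 + 0.61*i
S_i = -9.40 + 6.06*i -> [-9.4, -3.34, 2.72, 8.78, 14.84]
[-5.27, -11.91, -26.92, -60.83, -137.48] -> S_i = -5.27*2.26^i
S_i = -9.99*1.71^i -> [-9.99, -17.08, -29.21, -49.95, -85.42]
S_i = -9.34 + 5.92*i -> [-9.34, -3.42, 2.5, 8.42, 14.34]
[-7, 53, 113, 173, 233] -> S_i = -7 + 60*i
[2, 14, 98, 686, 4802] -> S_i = 2*7^i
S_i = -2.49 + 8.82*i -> [-2.49, 6.33, 15.15, 23.97, 32.79]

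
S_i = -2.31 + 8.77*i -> [-2.31, 6.46, 15.23, 24.0, 32.77]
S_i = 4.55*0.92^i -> [4.55, 4.19, 3.85, 3.54, 3.26]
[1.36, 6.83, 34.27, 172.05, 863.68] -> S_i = 1.36*5.02^i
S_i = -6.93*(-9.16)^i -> [-6.93, 63.48, -581.47, 5326.23, -48788.24]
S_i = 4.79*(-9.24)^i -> [4.79, -44.26, 408.96, -3778.78, 34915.91]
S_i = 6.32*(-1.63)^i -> [6.32, -10.3, 16.79, -27.37, 44.61]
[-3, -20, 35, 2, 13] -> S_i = Random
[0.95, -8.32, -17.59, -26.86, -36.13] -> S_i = 0.95 + -9.27*i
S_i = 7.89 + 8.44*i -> [7.89, 16.33, 24.77, 33.21, 41.65]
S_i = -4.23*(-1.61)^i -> [-4.23, 6.81, -10.96, 17.65, -28.42]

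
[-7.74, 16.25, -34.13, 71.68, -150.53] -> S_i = -7.74*(-2.10)^i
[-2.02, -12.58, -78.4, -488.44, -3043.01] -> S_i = -2.02*6.23^i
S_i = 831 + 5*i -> [831, 836, 841, 846, 851]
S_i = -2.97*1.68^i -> [-2.97, -4.99, -8.38, -14.08, -23.66]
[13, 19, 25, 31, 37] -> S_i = 13 + 6*i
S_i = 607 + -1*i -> [607, 606, 605, 604, 603]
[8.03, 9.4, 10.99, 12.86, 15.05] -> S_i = 8.03*1.17^i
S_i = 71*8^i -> [71, 568, 4544, 36352, 290816]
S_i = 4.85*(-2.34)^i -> [4.85, -11.35, 26.56, -62.14, 145.41]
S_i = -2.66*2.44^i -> [-2.66, -6.49, -15.84, -38.64, -94.28]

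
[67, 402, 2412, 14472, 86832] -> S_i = 67*6^i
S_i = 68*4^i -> [68, 272, 1088, 4352, 17408]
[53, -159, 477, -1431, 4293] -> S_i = 53*-3^i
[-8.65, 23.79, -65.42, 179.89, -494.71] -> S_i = -8.65*(-2.75)^i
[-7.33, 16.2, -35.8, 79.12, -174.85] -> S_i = -7.33*(-2.21)^i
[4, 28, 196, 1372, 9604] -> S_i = 4*7^i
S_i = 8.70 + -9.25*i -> [8.7, -0.55, -9.8, -19.05, -28.3]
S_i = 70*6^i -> [70, 420, 2520, 15120, 90720]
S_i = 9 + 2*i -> [9, 11, 13, 15, 17]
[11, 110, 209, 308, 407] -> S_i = 11 + 99*i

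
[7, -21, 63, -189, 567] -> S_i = 7*-3^i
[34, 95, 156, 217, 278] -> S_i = 34 + 61*i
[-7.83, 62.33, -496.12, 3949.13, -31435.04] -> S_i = -7.83*(-7.96)^i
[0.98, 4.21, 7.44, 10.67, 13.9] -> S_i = 0.98 + 3.23*i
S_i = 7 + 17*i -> [7, 24, 41, 58, 75]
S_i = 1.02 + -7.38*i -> [1.02, -6.36, -13.74, -21.12, -28.5]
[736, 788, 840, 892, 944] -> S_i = 736 + 52*i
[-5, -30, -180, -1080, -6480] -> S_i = -5*6^i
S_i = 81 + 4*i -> [81, 85, 89, 93, 97]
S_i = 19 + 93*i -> [19, 112, 205, 298, 391]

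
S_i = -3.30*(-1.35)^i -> [-3.3, 4.46, -6.01, 8.12, -10.96]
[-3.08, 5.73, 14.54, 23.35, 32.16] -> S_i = -3.08 + 8.81*i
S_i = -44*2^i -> [-44, -88, -176, -352, -704]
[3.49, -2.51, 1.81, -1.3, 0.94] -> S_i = 3.49*(-0.72)^i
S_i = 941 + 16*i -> [941, 957, 973, 989, 1005]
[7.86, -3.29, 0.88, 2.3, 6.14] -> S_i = Random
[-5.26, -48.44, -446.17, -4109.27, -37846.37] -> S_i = -5.26*9.21^i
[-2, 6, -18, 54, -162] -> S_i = -2*-3^i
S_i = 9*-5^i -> [9, -45, 225, -1125, 5625]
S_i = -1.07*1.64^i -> [-1.07, -1.75, -2.88, -4.72, -7.74]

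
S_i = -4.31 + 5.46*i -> [-4.31, 1.15, 6.61, 12.07, 17.53]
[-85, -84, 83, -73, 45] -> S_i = Random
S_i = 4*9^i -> [4, 36, 324, 2916, 26244]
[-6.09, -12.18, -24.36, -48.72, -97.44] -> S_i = -6.09*2.00^i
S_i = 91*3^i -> [91, 273, 819, 2457, 7371]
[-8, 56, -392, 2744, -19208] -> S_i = -8*-7^i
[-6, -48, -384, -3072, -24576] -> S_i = -6*8^i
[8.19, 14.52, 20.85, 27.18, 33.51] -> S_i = 8.19 + 6.33*i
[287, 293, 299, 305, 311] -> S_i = 287 + 6*i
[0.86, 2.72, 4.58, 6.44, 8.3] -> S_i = 0.86 + 1.86*i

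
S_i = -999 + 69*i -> [-999, -930, -861, -792, -723]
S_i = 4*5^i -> [4, 20, 100, 500, 2500]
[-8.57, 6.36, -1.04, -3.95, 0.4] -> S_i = Random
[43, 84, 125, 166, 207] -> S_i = 43 + 41*i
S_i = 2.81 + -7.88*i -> [2.81, -5.07, -12.95, -20.83, -28.71]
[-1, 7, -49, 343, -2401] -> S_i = -1*-7^i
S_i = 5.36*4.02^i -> [5.36, 21.55, 86.62, 348.21, 1399.81]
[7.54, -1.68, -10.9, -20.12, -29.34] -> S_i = 7.54 + -9.22*i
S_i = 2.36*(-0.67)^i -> [2.36, -1.58, 1.06, -0.71, 0.48]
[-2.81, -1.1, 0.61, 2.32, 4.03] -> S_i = -2.81 + 1.71*i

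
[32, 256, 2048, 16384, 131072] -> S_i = 32*8^i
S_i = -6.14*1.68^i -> [-6.14, -10.32, -17.33, -29.11, -48.91]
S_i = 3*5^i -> [3, 15, 75, 375, 1875]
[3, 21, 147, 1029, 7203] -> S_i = 3*7^i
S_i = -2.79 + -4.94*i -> [-2.79, -7.73, -12.67, -17.61, -22.55]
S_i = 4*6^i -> [4, 24, 144, 864, 5184]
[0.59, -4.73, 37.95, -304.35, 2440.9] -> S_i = 0.59*(-8.02)^i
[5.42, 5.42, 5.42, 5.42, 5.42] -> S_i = 5.42*1.00^i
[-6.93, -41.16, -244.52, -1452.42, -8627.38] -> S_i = -6.93*5.94^i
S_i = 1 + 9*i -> [1, 10, 19, 28, 37]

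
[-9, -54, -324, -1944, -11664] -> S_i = -9*6^i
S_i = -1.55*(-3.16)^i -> [-1.55, 4.9, -15.48, 48.91, -154.55]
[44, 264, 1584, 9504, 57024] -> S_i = 44*6^i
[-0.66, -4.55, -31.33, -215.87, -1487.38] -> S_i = -0.66*6.89^i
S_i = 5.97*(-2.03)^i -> [5.97, -12.12, 24.6, -49.94, 101.38]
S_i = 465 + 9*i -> [465, 474, 483, 492, 501]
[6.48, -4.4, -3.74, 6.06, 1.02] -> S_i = Random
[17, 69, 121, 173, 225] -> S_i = 17 + 52*i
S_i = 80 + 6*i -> [80, 86, 92, 98, 104]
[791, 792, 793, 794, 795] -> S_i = 791 + 1*i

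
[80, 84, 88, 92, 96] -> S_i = 80 + 4*i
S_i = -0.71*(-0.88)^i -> [-0.71, 0.62, -0.55, 0.48, -0.43]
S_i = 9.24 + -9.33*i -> [9.24, -0.09, -9.42, -18.75, -28.08]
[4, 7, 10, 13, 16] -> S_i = 4 + 3*i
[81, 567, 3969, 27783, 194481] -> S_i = 81*7^i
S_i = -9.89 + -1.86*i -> [-9.89, -11.75, -13.61, -15.47, -17.33]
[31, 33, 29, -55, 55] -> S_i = Random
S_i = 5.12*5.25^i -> [5.12, 26.88, 141.12, 740.88, 3889.62]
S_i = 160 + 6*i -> [160, 166, 172, 178, 184]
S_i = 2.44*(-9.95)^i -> [2.44, -24.28, 241.57, -2403.58, 23915.65]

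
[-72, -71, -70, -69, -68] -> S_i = -72 + 1*i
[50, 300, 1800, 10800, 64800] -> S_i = 50*6^i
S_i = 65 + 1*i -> [65, 66, 67, 68, 69]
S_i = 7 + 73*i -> [7, 80, 153, 226, 299]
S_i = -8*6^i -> [-8, -48, -288, -1728, -10368]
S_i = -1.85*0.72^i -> [-1.85, -1.33, -0.96, -0.69, -0.5]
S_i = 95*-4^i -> [95, -380, 1520, -6080, 24320]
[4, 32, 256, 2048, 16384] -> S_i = 4*8^i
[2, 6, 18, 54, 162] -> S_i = 2*3^i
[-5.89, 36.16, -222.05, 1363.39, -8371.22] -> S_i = -5.89*(-6.14)^i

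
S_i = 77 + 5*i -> [77, 82, 87, 92, 97]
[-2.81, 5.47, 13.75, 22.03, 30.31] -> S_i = -2.81 + 8.28*i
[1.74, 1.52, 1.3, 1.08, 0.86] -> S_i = 1.74 + -0.22*i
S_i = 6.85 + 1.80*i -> [6.85, 8.65, 10.45, 12.25, 14.05]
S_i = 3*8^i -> [3, 24, 192, 1536, 12288]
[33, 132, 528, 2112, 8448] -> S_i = 33*4^i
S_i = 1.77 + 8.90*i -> [1.77, 10.67, 19.57, 28.47, 37.37]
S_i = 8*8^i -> [8, 64, 512, 4096, 32768]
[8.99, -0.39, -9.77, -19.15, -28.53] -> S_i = 8.99 + -9.38*i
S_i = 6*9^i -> [6, 54, 486, 4374, 39366]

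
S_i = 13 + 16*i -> [13, 29, 45, 61, 77]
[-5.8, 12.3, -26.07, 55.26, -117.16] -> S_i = -5.80*(-2.12)^i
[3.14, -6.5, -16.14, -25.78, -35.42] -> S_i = 3.14 + -9.64*i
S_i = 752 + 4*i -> [752, 756, 760, 764, 768]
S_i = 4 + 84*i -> [4, 88, 172, 256, 340]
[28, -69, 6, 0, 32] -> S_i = Random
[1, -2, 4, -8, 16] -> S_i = 1*-2^i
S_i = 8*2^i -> [8, 16, 32, 64, 128]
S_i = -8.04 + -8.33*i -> [-8.04, -16.37, -24.7, -33.03, -41.36]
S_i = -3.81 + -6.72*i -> [-3.81, -10.53, -17.25, -23.97, -30.69]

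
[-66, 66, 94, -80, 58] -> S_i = Random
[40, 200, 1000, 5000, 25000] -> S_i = 40*5^i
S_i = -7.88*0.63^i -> [-7.88, -4.96, -3.13, -1.97, -1.24]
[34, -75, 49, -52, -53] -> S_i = Random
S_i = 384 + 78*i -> [384, 462, 540, 618, 696]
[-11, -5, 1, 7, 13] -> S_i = -11 + 6*i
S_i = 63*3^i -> [63, 189, 567, 1701, 5103]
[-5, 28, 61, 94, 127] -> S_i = -5 + 33*i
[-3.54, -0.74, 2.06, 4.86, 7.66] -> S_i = -3.54 + 2.80*i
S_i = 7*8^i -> [7, 56, 448, 3584, 28672]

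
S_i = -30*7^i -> [-30, -210, -1470, -10290, -72030]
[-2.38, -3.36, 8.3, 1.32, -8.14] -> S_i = Random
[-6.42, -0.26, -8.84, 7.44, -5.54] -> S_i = Random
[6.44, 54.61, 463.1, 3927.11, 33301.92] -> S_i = 6.44*8.48^i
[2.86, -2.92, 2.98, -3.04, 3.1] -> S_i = 2.86*(-1.02)^i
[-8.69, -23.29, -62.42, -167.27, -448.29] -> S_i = -8.69*2.68^i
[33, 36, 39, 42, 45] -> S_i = 33 + 3*i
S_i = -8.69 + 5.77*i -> [-8.69, -2.92, 2.85, 8.62, 14.39]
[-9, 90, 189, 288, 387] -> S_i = -9 + 99*i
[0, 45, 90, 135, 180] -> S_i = 0 + 45*i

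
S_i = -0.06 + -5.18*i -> [-0.06, -5.24, -10.42, -15.6, -20.78]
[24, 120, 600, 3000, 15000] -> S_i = 24*5^i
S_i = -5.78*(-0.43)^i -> [-5.78, 2.49, -1.07, 0.46, -0.2]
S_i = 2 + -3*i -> [2, -1, -4, -7, -10]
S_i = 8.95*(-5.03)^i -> [8.95, -45.02, 226.44, -1139.01, 5729.21]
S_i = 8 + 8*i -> [8, 16, 24, 32, 40]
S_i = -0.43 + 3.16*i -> [-0.43, 2.73, 5.89, 9.05, 12.21]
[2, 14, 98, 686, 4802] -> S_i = 2*7^i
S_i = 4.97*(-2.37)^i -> [4.97, -11.78, 27.92, -66.16, 156.8]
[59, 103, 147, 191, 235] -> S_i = 59 + 44*i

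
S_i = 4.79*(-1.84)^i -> [4.79, -8.81, 16.22, -29.84, 54.9]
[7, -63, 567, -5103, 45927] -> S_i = 7*-9^i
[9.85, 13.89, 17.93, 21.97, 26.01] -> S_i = 9.85 + 4.04*i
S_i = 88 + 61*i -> [88, 149, 210, 271, 332]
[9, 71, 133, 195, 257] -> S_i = 9 + 62*i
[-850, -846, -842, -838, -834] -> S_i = -850 + 4*i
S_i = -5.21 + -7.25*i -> [-5.21, -12.46, -19.71, -26.96, -34.21]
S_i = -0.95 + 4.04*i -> [-0.95, 3.09, 7.13, 11.17, 15.21]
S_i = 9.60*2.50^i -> [9.6, 24.0, 60.0, 150.0, 375.0]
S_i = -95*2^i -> [-95, -190, -380, -760, -1520]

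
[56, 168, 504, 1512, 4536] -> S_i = 56*3^i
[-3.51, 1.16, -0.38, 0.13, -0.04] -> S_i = -3.51*(-0.33)^i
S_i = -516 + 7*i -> [-516, -509, -502, -495, -488]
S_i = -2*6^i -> [-2, -12, -72, -432, -2592]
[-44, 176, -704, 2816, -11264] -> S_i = -44*-4^i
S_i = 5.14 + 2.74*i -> [5.14, 7.88, 10.62, 13.36, 16.1]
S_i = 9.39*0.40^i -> [9.39, 3.76, 1.5, 0.6, 0.24]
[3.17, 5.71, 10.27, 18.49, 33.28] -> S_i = 3.17*1.80^i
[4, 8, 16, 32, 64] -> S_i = 4*2^i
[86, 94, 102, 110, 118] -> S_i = 86 + 8*i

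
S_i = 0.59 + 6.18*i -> [0.59, 6.77, 12.95, 19.13, 25.31]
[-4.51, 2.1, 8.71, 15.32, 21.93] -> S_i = -4.51 + 6.61*i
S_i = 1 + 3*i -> [1, 4, 7, 10, 13]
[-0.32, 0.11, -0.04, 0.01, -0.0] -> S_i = -0.32*(-0.35)^i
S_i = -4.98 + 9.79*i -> [-4.98, 4.81, 14.6, 24.39, 34.18]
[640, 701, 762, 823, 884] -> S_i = 640 + 61*i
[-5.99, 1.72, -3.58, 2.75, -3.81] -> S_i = Random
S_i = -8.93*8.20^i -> [-8.93, -73.23, -600.45, -4923.72, -40374.47]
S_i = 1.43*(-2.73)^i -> [1.43, -3.9, 10.66, -29.1, 79.43]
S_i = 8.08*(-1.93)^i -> [8.08, -15.59, 30.1, -58.09, 112.11]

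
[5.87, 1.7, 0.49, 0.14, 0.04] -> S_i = 5.87*0.29^i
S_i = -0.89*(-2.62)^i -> [-0.89, 2.33, -6.11, 16.01, -41.94]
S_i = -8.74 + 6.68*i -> [-8.74, -2.06, 4.62, 11.3, 17.98]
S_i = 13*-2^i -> [13, -26, 52, -104, 208]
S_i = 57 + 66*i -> [57, 123, 189, 255, 321]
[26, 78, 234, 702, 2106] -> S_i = 26*3^i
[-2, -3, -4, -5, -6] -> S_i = -2 + -1*i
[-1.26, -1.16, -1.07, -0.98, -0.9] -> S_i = -1.26*0.92^i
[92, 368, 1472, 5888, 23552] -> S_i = 92*4^i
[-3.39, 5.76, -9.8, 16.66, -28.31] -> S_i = -3.39*(-1.70)^i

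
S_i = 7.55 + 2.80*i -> [7.55, 10.35, 13.15, 15.95, 18.75]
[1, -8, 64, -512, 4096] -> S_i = 1*-8^i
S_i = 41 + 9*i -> [41, 50, 59, 68, 77]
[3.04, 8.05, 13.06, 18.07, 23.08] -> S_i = 3.04 + 5.01*i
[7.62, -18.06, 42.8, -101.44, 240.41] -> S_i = 7.62*(-2.37)^i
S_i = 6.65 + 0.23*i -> [6.65, 6.88, 7.11, 7.34, 7.57]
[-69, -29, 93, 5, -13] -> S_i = Random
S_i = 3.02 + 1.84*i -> [3.02, 4.86, 6.7, 8.54, 10.38]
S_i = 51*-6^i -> [51, -306, 1836, -11016, 66096]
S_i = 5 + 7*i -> [5, 12, 19, 26, 33]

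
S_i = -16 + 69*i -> [-16, 53, 122, 191, 260]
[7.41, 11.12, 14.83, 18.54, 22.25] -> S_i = 7.41 + 3.71*i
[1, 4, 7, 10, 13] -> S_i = 1 + 3*i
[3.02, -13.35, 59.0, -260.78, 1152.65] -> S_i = 3.02*(-4.42)^i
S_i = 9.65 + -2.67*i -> [9.65, 6.98, 4.31, 1.64, -1.03]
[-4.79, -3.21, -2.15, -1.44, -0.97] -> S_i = -4.79*0.67^i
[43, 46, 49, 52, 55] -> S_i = 43 + 3*i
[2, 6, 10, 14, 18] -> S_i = 2 + 4*i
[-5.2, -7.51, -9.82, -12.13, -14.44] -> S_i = -5.20 + -2.31*i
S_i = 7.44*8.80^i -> [7.44, 65.47, 576.15, 5070.15, 44617.33]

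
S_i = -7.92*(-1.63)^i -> [-7.92, 12.91, -21.04, 34.3, -55.91]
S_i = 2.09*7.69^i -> [2.09, 16.07, 123.59, 950.44, 7308.89]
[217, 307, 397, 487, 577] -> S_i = 217 + 90*i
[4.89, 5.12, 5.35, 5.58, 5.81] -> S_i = 4.89 + 0.23*i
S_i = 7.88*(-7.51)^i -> [7.88, -59.18, 444.43, -3337.69, 25066.05]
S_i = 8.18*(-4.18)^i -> [8.18, -34.19, 142.92, -597.42, 2497.23]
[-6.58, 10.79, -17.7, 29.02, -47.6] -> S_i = -6.58*(-1.64)^i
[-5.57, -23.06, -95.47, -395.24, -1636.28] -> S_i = -5.57*4.14^i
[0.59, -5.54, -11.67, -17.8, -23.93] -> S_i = 0.59 + -6.13*i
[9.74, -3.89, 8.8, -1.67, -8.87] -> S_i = Random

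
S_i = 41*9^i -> [41, 369, 3321, 29889, 269001]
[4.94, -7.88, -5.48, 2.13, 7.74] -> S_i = Random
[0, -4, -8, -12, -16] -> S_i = 0 + -4*i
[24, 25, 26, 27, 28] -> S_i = 24 + 1*i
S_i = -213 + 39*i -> [-213, -174, -135, -96, -57]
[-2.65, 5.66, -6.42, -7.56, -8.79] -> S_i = Random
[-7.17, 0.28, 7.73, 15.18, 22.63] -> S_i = -7.17 + 7.45*i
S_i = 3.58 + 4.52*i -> [3.58, 8.1, 12.62, 17.14, 21.66]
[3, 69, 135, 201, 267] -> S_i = 3 + 66*i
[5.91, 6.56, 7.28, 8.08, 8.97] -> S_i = 5.91*1.11^i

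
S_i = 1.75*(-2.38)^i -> [1.75, -4.16, 9.91, -23.59, 56.15]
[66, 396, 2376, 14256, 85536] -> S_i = 66*6^i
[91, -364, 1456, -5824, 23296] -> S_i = 91*-4^i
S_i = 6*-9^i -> [6, -54, 486, -4374, 39366]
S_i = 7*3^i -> [7, 21, 63, 189, 567]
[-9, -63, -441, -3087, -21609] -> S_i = -9*7^i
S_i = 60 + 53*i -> [60, 113, 166, 219, 272]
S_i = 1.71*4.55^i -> [1.71, 7.78, 35.4, 161.08, 732.89]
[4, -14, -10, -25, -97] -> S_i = Random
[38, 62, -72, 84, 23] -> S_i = Random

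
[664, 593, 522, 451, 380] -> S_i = 664 + -71*i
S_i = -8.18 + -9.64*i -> [-8.18, -17.82, -27.46, -37.1, -46.74]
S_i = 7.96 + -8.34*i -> [7.96, -0.38, -8.72, -17.06, -25.4]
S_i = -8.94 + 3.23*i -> [-8.94, -5.71, -2.48, 0.75, 3.98]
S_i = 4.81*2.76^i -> [4.81, 13.28, 36.64, 101.13, 279.11]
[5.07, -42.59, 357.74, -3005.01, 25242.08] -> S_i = 5.07*(-8.40)^i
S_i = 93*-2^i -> [93, -186, 372, -744, 1488]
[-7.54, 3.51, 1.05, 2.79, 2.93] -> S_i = Random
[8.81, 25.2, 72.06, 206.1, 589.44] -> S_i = 8.81*2.86^i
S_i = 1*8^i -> [1, 8, 64, 512, 4096]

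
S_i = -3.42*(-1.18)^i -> [-3.42, 4.04, -4.76, 5.62, -6.63]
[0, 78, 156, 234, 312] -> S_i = 0 + 78*i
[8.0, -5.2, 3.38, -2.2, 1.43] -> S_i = 8.00*(-0.65)^i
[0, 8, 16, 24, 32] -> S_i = 0 + 8*i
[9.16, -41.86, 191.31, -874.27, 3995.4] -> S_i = 9.16*(-4.57)^i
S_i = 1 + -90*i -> [1, -89, -179, -269, -359]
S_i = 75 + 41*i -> [75, 116, 157, 198, 239]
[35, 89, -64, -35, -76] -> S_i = Random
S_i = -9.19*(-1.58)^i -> [-9.19, 14.52, -22.94, 36.25, -57.27]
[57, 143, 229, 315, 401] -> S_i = 57 + 86*i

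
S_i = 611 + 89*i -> [611, 700, 789, 878, 967]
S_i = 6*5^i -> [6, 30, 150, 750, 3750]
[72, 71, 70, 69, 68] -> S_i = 72 + -1*i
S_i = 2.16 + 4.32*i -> [2.16, 6.48, 10.8, 15.12, 19.44]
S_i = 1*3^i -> [1, 3, 9, 27, 81]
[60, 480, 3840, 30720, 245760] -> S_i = 60*8^i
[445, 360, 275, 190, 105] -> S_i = 445 + -85*i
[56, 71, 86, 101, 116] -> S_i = 56 + 15*i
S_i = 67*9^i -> [67, 603, 5427, 48843, 439587]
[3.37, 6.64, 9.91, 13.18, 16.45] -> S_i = 3.37 + 3.27*i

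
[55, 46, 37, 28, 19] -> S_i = 55 + -9*i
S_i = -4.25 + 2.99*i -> [-4.25, -1.26, 1.73, 4.72, 7.71]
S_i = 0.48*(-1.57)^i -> [0.48, -0.75, 1.18, -1.86, 2.92]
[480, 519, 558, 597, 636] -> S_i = 480 + 39*i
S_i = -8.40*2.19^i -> [-8.4, -18.4, -40.29, -88.23, -193.22]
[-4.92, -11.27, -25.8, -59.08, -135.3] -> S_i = -4.92*2.29^i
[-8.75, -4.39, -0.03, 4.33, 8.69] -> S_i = -8.75 + 4.36*i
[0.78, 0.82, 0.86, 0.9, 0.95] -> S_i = 0.78*1.05^i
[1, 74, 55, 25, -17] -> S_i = Random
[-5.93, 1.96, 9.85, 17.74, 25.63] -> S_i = -5.93 + 7.89*i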